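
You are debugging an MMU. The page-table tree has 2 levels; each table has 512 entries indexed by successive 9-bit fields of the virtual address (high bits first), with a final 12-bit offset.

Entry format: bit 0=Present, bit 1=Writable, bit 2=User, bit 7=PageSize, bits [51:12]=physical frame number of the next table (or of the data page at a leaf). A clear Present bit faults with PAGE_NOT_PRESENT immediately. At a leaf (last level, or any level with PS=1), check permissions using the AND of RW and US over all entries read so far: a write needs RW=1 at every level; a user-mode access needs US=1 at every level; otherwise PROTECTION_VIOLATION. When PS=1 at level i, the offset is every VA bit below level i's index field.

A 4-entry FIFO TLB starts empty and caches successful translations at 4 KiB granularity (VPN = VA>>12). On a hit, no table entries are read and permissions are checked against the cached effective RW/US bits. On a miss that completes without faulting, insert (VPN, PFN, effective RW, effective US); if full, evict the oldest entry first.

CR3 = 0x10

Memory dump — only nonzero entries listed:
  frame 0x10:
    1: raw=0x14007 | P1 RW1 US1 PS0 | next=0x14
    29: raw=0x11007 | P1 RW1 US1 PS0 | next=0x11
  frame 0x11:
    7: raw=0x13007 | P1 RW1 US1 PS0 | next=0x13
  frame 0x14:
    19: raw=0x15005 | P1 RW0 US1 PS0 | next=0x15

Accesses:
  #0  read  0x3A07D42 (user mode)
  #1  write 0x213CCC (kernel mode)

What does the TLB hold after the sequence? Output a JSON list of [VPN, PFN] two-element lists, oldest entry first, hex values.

Per-access translation:
#0 VA=0x3A07D42 (r,user):
  L0 @0x10[29] → 0x11007  P=1,RW=1,US=1,PS=0
  L1 @0x11[7] → 0x13007  P=1,RW=1,US=1,PS=0
  ⇒ phys 0x13D42  [2 reads]
#1 VA=0x213CCC (w,kernel):
  L0 @0x10[1] → 0x14007  P=1,RW=1,US=1,PS=0
  L1 @0x14[19] → 0x15005  P=1,RW=0,US=1,PS=0
  ✗ PROTECTION_VIOLATION  [2 reads]

TLB: [["0x3A07", "0x13"]]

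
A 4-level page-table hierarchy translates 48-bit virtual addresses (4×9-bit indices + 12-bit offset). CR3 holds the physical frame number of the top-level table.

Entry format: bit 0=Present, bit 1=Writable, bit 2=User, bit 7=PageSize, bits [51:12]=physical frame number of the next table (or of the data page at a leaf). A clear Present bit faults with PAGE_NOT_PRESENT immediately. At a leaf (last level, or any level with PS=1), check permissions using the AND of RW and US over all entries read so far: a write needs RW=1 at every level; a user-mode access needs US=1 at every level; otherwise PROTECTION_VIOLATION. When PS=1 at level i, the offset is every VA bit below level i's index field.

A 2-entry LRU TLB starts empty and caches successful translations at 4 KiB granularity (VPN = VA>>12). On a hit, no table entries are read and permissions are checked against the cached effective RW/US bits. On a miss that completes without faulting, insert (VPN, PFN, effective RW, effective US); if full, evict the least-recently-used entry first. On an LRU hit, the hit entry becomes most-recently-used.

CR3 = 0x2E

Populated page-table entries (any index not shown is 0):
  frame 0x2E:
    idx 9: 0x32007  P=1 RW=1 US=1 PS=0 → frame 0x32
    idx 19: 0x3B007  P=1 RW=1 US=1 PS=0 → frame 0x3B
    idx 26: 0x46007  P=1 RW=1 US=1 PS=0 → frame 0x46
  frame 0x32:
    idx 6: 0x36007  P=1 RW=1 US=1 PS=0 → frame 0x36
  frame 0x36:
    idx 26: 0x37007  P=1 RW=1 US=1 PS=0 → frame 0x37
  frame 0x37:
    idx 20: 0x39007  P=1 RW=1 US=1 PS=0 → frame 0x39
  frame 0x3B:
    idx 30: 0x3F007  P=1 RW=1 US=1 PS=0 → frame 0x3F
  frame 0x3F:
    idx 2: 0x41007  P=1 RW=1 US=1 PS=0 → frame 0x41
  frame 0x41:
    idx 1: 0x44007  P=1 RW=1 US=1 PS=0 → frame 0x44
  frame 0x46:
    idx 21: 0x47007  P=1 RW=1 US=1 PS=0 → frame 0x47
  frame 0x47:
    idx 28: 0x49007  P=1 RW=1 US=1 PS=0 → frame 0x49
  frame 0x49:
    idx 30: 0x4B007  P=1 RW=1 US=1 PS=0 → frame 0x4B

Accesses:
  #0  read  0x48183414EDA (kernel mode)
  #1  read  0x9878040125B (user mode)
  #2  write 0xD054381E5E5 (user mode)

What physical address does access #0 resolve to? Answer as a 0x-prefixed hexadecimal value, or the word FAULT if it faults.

Walk each access:
#0 VA=0x48183414EDA (r,kernel):
  lvl0: tbl 0x2E, slot 9 ⇒ 0x32007 (P1/RW1/US1/PS0)
  lvl1: tbl 0x32, slot 6 ⇒ 0x36007 (P1/RW1/US1/PS0)
  lvl2: tbl 0x36, slot 26 ⇒ 0x37007 (P1/RW1/US1/PS0)
  lvl3: tbl 0x37, slot 20 ⇒ 0x39007 (P1/RW1/US1/PS0)
  ⇒ phys 0x39EDA  [4 reads]
#1 VA=0x9878040125B (r,user):
  lvl0: tbl 0x2E, slot 19 ⇒ 0x3B007 (P1/RW1/US1/PS0)
  lvl1: tbl 0x3B, slot 30 ⇒ 0x3F007 (P1/RW1/US1/PS0)
  lvl2: tbl 0x3F, slot 2 ⇒ 0x41007 (P1/RW1/US1/PS0)
  lvl3: tbl 0x41, slot 1 ⇒ 0x44007 (P1/RW1/US1/PS0)
  ⇒ phys 0x4425B  [4 reads]
#2 VA=0xD054381E5E5 (w,user):
  lvl0: tbl 0x2E, slot 26 ⇒ 0x46007 (P1/RW1/US1/PS0)
  lvl1: tbl 0x46, slot 21 ⇒ 0x47007 (P1/RW1/US1/PS0)
  lvl2: tbl 0x47, slot 28 ⇒ 0x49007 (P1/RW1/US1/PS0)
  lvl3: tbl 0x49, slot 30 ⇒ 0x4B007 (P1/RW1/US1/PS0)
  ⇒ phys 0x4B5E5  [4 reads]

Access #0 PA: 0x39EDA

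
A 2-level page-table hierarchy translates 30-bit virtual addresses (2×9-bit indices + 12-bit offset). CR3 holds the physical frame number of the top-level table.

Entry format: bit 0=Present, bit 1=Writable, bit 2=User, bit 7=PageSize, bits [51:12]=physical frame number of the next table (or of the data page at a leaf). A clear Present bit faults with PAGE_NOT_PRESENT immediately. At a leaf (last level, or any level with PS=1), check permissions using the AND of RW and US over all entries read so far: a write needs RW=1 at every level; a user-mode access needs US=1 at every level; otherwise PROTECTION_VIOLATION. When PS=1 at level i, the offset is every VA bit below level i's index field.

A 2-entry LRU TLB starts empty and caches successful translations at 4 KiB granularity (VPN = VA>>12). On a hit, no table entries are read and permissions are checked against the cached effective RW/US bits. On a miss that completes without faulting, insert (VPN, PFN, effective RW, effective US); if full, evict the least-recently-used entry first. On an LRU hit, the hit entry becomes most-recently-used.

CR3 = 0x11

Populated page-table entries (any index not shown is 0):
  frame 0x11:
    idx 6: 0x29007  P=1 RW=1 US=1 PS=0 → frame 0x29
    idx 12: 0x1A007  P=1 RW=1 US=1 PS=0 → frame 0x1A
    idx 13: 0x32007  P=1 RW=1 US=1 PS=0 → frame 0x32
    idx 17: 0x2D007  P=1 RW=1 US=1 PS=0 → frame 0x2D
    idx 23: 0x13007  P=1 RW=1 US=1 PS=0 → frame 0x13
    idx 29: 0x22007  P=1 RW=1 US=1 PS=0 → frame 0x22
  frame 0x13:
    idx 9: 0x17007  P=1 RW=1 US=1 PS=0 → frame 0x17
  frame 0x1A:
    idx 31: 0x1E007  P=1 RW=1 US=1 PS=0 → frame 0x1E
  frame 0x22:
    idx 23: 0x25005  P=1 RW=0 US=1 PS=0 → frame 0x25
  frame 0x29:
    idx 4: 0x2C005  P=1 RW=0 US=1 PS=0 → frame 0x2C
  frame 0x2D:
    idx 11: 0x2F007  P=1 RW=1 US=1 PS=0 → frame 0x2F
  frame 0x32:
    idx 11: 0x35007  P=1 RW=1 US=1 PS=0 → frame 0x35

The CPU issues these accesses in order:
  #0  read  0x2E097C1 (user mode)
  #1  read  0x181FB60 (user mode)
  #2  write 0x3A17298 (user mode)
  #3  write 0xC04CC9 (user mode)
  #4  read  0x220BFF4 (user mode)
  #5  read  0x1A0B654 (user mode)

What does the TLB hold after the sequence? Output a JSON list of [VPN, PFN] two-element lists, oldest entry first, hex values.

Per-access translation:
#0 VA=0x2E097C1 (r,user):
  L0: frame=0x11 idx=23 entry=0x13007 [P=1 RW=1 US=1 PS=0]
  L1: frame=0x13 idx=9 entry=0x17007 [P=1 RW=1 US=1 PS=0]
  → PA=0x177C1  (2 entries read)
#1 VA=0x181FB60 (r,user):
  L0: frame=0x11 idx=12 entry=0x1A007 [P=1 RW=1 US=1 PS=0]
  L1: frame=0x1A idx=31 entry=0x1E007 [P=1 RW=1 US=1 PS=0]
  → PA=0x1EB60  (2 entries read)
#2 VA=0x3A17298 (w,user):
  L0: frame=0x11 idx=29 entry=0x22007 [P=1 RW=1 US=1 PS=0]
  L1: frame=0x22 idx=23 entry=0x25005 [P=1 RW=0 US=1 PS=0]
  ✗ PROTECTION_VIOLATION  [2 reads]
#3 VA=0xC04CC9 (w,user):
  L0: frame=0x11 idx=6 entry=0x29007 [P=1 RW=1 US=1 PS=0]
  L1: frame=0x29 idx=4 entry=0x2C005 [P=1 RW=0 US=1 PS=0]
  ✗ PROTECTION_VIOLATION  [2 reads]
#4 VA=0x220BFF4 (r,user):
  L0: frame=0x11 idx=17 entry=0x2D007 [P=1 RW=1 US=1 PS=0]
  L1: frame=0x2D idx=11 entry=0x2F007 [P=1 RW=1 US=1 PS=0]
  → PA=0x2FFF4  (2 entries read)
#5 VA=0x1A0B654 (r,user):
  L0: frame=0x11 idx=13 entry=0x32007 [P=1 RW=1 US=1 PS=0]
  L1: frame=0x32 idx=11 entry=0x35007 [P=1 RW=1 US=1 PS=0]
  → PA=0x35654  (2 entries read)

TLB: [["0x220B", "0x2F"], ["0x1A0B", "0x35"]]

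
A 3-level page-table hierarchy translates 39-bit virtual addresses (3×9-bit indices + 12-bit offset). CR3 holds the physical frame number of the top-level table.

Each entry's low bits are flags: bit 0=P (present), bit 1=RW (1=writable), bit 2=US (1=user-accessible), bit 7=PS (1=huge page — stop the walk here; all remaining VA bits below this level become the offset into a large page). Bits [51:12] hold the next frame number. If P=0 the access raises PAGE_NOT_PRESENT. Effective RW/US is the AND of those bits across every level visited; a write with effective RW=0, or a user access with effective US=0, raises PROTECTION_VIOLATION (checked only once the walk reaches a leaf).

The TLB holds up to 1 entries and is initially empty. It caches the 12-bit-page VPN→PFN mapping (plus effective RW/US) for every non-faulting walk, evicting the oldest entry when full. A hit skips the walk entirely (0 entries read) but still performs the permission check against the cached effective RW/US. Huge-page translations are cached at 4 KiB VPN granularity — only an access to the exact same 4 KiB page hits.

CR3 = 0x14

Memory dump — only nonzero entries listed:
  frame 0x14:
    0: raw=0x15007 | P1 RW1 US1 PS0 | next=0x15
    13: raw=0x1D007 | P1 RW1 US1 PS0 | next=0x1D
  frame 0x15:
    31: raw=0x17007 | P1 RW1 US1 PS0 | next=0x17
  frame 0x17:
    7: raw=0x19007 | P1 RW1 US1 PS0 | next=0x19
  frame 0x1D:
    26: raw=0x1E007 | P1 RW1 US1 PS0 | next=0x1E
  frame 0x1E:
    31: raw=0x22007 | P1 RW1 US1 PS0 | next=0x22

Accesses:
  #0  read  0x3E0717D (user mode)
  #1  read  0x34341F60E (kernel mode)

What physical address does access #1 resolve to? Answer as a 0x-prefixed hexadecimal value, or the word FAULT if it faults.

Walk each access:
#0 VA=0x3E0717D (r,user):
  L0 @0x14[0] → 0x15007  P=1,RW=1,US=1,PS=0
  L1 @0x15[31] → 0x17007  P=1,RW=1,US=1,PS=0
  L2 @0x17[7] → 0x19007  P=1,RW=1,US=1,PS=0
  ⇒ phys 0x1917D  [3 reads]
#1 VA=0x34341F60E (r,kernel):
  L0 @0x14[13] → 0x1D007  P=1,RW=1,US=1,PS=0
  L1 @0x1D[26] → 0x1E007  P=1,RW=1,US=1,PS=0
  L2 @0x1E[31] → 0x22007  P=1,RW=1,US=1,PS=0
  ⇒ phys 0x2260E  [3 reads]

Access #1 PA: 0x2260E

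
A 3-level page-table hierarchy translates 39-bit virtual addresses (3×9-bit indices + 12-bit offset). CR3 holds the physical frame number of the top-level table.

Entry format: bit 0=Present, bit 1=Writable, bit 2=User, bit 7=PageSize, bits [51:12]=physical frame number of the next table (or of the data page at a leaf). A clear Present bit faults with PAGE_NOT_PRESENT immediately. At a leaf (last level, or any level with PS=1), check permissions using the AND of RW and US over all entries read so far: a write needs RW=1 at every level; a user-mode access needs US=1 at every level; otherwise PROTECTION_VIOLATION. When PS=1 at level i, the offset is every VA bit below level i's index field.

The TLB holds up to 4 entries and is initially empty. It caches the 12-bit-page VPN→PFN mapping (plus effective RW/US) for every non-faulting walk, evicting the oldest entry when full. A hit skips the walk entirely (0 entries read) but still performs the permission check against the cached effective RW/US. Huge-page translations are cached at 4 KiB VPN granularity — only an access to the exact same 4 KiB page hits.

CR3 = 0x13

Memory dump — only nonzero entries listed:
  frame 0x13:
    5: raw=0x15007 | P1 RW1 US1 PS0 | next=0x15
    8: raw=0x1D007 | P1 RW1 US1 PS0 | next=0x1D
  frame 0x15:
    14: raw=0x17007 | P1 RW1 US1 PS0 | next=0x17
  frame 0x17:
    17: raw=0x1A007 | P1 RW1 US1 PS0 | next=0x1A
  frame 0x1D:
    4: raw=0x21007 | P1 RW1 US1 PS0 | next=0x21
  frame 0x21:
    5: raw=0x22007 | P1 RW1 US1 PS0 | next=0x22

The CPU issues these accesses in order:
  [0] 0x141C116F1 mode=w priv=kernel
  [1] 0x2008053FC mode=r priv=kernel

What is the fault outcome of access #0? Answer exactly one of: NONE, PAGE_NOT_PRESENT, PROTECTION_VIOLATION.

Walk each access:
#0 VA=0x141C116F1 (w,kernel):
  L0 @0x13[5] → 0x15007  P=1,RW=1,US=1,PS=0
  L1 @0x15[14] → 0x17007  P=1,RW=1,US=1,PS=0
  L2 @0x17[17] → 0x1A007  P=1,RW=1,US=1,PS=0
  → PA=0x1A6F1  (3 entries read)
#1 VA=0x2008053FC (r,kernel):
  L0 @0x13[8] → 0x1D007  P=1,RW=1,US=1,PS=0
  L1 @0x1D[4] → 0x21007  P=1,RW=1,US=1,PS=0
  L2 @0x21[5] → 0x22007  P=1,RW=1,US=1,PS=0
  → PA=0x223FC  (3 entries read)

Access #0 fault: NONE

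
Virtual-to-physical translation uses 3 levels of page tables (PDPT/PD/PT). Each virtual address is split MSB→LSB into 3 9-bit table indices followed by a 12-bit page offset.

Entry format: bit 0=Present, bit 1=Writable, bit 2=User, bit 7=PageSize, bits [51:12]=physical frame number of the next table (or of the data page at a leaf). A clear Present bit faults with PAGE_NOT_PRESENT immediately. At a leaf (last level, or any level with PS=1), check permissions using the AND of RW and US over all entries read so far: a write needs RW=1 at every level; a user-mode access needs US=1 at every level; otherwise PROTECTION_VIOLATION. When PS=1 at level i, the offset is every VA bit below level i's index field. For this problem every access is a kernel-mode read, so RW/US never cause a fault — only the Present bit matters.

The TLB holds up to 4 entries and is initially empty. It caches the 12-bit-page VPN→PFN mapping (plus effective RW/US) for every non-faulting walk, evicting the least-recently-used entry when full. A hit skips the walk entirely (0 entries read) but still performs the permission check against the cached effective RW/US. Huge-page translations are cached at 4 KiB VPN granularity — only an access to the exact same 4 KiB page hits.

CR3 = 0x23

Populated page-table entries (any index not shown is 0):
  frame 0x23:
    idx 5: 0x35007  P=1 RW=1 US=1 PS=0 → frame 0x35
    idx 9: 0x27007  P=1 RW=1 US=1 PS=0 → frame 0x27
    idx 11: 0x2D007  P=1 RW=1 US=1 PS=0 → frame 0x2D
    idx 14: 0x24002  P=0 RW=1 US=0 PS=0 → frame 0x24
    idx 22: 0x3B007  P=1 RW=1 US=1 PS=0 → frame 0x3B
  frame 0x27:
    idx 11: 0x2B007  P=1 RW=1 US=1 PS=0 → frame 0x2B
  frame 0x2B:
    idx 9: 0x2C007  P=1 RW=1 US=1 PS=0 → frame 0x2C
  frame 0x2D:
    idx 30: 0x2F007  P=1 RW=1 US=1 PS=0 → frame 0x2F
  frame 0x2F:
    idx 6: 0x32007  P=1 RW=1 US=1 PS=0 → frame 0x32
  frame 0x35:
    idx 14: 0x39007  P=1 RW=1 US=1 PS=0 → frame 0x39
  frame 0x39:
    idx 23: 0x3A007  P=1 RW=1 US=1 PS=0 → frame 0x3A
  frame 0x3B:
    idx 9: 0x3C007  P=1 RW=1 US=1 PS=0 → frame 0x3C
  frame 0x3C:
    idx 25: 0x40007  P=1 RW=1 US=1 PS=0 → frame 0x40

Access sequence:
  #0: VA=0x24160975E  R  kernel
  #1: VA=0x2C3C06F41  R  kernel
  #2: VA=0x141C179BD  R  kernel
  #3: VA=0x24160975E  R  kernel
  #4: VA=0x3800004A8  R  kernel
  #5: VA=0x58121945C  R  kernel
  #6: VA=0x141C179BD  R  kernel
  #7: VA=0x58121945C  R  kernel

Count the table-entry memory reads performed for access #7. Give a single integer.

Walk each access:
#0 VA=0x24160975E (r,kernel):
  L0: frame=0x23 idx=9 entry=0x27007 [P=1 RW=1 US=1 PS=0]
  L1: frame=0x27 idx=11 entry=0x2B007 [P=1 RW=1 US=1 PS=0]
  L2: frame=0x2B idx=9 entry=0x2C007 [P=1 RW=1 US=1 PS=0]
  ✓ 0x2C75E  — 3 lookups
#1 VA=0x2C3C06F41 (r,kernel):
  L0: frame=0x23 idx=11 entry=0x2D007 [P=1 RW=1 US=1 PS=0]
  L1: frame=0x2D idx=30 entry=0x2F007 [P=1 RW=1 US=1 PS=0]
  L2: frame=0x2F idx=6 entry=0x32007 [P=1 RW=1 US=1 PS=0]
  ✓ 0x32F41  — 3 lookups
#2 VA=0x141C179BD (r,kernel):
  L0: frame=0x23 idx=5 entry=0x35007 [P=1 RW=1 US=1 PS=0]
  L1: frame=0x35 idx=14 entry=0x39007 [P=1 RW=1 US=1 PS=0]
  L2: frame=0x39 idx=23 entry=0x3A007 [P=1 RW=1 US=1 PS=0]
  ✓ 0x3A9BD  — 3 lookups
#3 VA=0x24160975E (r,kernel):
  TLB hit vpn=0x241609 → PA=0x2C75E
#4 VA=0x3800004A8 (r,kernel):
  L0: frame=0x23 idx=14 entry=0x24002 [P=0 RW=1 US=0 PS=0]
  ✗ PAGE_NOT_PRESENT  [1 reads]
#5 VA=0x58121945C (r,kernel):
  L0: frame=0x23 idx=22 entry=0x3B007 [P=1 RW=1 US=1 PS=0]
  L1: frame=0x3B idx=9 entry=0x3C007 [P=1 RW=1 US=1 PS=0]
  L2: frame=0x3C idx=25 entry=0x40007 [P=1 RW=1 US=1 PS=0]
  ✓ 0x4045C  — 3 lookups
#6 VA=0x141C179BD (r,kernel):
  TLB hit vpn=0x141C17 → PA=0x3A9BD
#7 VA=0x58121945C (r,kernel):
  TLB hit vpn=0x581219 → PA=0x4045C

Entries read for #7: 0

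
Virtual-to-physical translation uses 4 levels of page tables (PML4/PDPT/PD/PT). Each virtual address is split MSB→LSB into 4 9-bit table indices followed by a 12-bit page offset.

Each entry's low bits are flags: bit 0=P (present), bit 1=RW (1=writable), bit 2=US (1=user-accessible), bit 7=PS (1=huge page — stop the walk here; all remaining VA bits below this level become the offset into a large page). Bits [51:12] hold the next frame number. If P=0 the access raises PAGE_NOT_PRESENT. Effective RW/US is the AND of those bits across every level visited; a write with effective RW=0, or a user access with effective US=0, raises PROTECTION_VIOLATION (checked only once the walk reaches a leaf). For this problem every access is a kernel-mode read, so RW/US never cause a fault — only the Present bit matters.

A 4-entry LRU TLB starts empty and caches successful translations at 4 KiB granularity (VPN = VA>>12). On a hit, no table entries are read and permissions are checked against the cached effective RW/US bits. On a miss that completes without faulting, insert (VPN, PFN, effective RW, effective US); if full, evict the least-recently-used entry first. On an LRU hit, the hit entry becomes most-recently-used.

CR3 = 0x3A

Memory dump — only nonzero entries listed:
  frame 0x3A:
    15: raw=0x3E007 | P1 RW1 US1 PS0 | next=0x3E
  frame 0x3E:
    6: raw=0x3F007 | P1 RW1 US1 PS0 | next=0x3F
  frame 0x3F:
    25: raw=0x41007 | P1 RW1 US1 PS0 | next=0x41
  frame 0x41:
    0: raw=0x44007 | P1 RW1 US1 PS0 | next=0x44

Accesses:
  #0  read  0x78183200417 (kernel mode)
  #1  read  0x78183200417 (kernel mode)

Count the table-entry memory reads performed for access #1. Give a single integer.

Trace:
#0 VA=0x78183200417 (r,kernel):
  L0 @0x3A[15] → 0x3E007  P=1,RW=1,US=1,PS=0
  L1 @0x3E[6] → 0x3F007  P=1,RW=1,US=1,PS=0
  L2 @0x3F[25] → 0x41007  P=1,RW=1,US=1,PS=0
  L3 @0x41[0] → 0x44007  P=1,RW=1,US=1,PS=0
  ✓ 0x44417  — 4 lookups
#1 VA=0x78183200417 (r,kernel):
  TLB hit vpn=0x78183200 → PA=0x44417

Entries read for #1: 0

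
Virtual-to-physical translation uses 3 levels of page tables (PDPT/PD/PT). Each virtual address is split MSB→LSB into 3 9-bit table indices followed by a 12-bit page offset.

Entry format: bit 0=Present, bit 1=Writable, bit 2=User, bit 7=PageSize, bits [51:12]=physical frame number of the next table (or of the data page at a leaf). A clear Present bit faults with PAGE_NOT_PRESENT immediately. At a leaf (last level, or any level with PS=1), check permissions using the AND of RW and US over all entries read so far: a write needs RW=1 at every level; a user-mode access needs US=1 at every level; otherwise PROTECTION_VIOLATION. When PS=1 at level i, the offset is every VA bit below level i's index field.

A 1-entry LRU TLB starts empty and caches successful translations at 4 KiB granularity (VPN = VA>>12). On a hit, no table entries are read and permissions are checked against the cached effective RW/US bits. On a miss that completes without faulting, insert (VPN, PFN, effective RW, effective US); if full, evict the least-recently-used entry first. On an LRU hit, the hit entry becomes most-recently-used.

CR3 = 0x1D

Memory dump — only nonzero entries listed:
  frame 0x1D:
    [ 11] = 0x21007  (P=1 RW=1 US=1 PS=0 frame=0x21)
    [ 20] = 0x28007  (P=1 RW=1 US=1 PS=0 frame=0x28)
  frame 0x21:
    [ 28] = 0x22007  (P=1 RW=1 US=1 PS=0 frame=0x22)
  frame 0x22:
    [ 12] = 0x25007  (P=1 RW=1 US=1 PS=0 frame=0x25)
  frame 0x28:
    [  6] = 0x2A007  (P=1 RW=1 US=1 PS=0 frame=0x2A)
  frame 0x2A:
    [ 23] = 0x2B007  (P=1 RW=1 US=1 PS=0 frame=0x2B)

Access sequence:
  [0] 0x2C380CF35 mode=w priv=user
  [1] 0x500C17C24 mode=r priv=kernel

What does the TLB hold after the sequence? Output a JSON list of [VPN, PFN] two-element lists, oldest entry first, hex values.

Per-access translation:
#0 VA=0x2C380CF35 (w,user):
  L0 @0x1D[11] → 0x21007  P=1,RW=1,US=1,PS=0
  L1 @0x21[28] → 0x22007  P=1,RW=1,US=1,PS=0
  L2 @0x22[12] → 0x25007  P=1,RW=1,US=1,PS=0
  ⇒ phys 0x25F35  [3 reads]
#1 VA=0x500C17C24 (r,kernel):
  L0 @0x1D[20] → 0x28007  P=1,RW=1,US=1,PS=0
  L1 @0x28[6] → 0x2A007  P=1,RW=1,US=1,PS=0
  L2 @0x2A[23] → 0x2B007  P=1,RW=1,US=1,PS=0
  ⇒ phys 0x2BC24  [3 reads]

TLB: [["0x500C17", "0x2B"]]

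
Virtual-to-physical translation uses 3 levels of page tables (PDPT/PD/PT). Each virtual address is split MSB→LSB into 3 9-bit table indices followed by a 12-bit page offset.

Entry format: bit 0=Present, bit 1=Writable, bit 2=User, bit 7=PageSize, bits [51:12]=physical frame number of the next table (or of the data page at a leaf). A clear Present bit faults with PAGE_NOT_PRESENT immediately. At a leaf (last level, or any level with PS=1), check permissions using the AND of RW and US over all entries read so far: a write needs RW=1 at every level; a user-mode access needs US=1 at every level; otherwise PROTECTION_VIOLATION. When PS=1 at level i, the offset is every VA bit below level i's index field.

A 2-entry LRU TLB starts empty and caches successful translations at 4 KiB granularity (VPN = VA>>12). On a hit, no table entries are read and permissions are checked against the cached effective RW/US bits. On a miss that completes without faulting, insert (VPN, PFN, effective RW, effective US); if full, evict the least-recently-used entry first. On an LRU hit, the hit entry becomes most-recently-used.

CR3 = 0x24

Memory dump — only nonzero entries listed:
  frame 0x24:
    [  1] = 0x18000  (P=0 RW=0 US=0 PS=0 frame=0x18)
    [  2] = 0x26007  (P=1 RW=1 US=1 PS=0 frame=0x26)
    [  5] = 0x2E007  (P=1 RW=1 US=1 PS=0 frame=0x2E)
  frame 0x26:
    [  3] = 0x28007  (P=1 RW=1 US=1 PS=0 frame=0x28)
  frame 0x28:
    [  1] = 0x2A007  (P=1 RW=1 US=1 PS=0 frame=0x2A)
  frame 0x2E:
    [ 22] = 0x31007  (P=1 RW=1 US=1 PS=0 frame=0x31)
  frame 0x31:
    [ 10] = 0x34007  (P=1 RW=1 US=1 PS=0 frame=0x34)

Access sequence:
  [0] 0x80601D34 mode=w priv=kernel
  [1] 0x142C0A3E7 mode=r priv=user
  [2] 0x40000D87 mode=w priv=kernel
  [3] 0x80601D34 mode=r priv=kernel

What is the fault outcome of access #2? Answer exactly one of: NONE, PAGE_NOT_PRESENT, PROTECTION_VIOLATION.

Per-access translation:
#0 VA=0x80601D34 (w,kernel):
  L0: frame=0x24 idx=2 entry=0x26007 [P=1 RW=1 US=1 PS=0]
  L1: frame=0x26 idx=3 entry=0x28007 [P=1 RW=1 US=1 PS=0]
  L2: frame=0x28 idx=1 entry=0x2A007 [P=1 RW=1 US=1 PS=0]
  → PA=0x2AD34  (3 entries read)
#1 VA=0x142C0A3E7 (r,user):
  L0: frame=0x24 idx=5 entry=0x2E007 [P=1 RW=1 US=1 PS=0]
  L1: frame=0x2E idx=22 entry=0x31007 [P=1 RW=1 US=1 PS=0]
  L2: frame=0x31 idx=10 entry=0x34007 [P=1 RW=1 US=1 PS=0]
  → PA=0x343E7  (3 entries read)
#2 VA=0x40000D87 (w,kernel):
  L0: frame=0x24 idx=1 entry=0x18000 [P=0 RW=0 US=0 PS=0]
  ✗ PAGE_NOT_PRESENT  [1 reads]
#3 VA=0x80601D34 (r,kernel):
  TLB hit vpn=0x80601 → PA=0x2AD34

Access #2 fault: PAGE_NOT_PRESENT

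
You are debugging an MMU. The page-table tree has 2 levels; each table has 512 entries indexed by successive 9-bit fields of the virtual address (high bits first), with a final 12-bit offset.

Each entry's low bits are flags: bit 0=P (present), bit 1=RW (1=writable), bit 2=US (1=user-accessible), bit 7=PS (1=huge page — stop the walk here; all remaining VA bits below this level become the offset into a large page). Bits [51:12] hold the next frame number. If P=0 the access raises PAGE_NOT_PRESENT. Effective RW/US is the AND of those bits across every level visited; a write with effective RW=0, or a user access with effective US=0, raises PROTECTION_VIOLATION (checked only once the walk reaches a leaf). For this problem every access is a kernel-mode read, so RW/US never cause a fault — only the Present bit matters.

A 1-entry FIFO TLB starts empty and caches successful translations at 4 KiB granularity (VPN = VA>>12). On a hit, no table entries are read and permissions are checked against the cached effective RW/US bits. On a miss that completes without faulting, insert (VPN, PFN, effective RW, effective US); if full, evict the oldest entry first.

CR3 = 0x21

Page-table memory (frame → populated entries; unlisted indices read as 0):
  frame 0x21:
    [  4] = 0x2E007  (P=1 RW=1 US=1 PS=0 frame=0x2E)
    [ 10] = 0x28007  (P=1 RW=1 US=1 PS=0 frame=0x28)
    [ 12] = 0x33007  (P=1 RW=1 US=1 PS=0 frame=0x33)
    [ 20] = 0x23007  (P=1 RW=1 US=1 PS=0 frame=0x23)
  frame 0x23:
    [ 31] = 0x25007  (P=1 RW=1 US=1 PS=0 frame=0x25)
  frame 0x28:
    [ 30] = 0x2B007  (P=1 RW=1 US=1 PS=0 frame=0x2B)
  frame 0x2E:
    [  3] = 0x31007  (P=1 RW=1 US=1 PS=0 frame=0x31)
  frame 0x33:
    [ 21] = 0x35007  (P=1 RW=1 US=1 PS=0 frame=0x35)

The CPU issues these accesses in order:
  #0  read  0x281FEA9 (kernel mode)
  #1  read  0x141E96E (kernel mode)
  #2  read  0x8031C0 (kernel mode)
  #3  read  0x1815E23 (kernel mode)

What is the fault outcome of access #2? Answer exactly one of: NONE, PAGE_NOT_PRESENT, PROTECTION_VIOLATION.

Walk each access:
#0 VA=0x281FEA9 (r,kernel):
  L0 @0x21[20] → 0x23007  P=1,RW=1,US=1,PS=0
  L1 @0x23[31] → 0x25007  P=1,RW=1,US=1,PS=0
  ✓ 0x25EA9  — 2 lookups
#1 VA=0x141E96E (r,kernel):
  L0 @0x21[10] → 0x28007  P=1,RW=1,US=1,PS=0
  L1 @0x28[30] → 0x2B007  P=1,RW=1,US=1,PS=0
  ✓ 0x2B96E  — 2 lookups
#2 VA=0x8031C0 (r,kernel):
  L0 @0x21[4] → 0x2E007  P=1,RW=1,US=1,PS=0
  L1 @0x2E[3] → 0x31007  P=1,RW=1,US=1,PS=0
  ✓ 0x311C0  — 2 lookups
#3 VA=0x1815E23 (r,kernel):
  L0 @0x21[12] → 0x33007  P=1,RW=1,US=1,PS=0
  L1 @0x33[21] → 0x35007  P=1,RW=1,US=1,PS=0
  ✓ 0x35E23  — 2 lookups

Access #2 fault: NONE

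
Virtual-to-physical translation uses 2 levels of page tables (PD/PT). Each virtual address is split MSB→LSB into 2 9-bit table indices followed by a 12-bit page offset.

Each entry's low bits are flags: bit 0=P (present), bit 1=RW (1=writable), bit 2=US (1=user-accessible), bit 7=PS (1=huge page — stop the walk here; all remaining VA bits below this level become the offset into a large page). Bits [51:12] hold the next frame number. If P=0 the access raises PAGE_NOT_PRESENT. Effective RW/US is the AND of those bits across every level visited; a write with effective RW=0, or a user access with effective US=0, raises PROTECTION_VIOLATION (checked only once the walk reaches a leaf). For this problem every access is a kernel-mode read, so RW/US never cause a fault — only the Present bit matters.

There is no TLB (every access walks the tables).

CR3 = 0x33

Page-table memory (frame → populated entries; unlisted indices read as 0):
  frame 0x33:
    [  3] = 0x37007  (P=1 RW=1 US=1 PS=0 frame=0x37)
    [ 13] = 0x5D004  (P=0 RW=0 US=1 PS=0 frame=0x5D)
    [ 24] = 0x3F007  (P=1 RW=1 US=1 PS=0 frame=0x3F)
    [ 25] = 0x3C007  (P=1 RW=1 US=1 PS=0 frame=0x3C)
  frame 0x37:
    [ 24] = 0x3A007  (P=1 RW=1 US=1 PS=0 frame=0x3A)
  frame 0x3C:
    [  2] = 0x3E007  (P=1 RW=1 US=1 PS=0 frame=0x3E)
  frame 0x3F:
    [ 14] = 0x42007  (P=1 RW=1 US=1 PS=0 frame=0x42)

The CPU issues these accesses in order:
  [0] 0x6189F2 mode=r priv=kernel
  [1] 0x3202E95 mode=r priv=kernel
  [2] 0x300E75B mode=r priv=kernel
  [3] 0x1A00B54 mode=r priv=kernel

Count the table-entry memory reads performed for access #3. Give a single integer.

Walk each access:
#0 VA=0x6189F2 (r,kernel):
  lvl0: tbl 0x33, slot 3 ⇒ 0x37007 (P1/RW1/US1/PS0)
  lvl1: tbl 0x37, slot 24 ⇒ 0x3A007 (P1/RW1/US1/PS0)
  ✓ 0x3A9F2  — 2 lookups
#1 VA=0x3202E95 (r,kernel):
  lvl0: tbl 0x33, slot 25 ⇒ 0x3C007 (P1/RW1/US1/PS0)
  lvl1: tbl 0x3C, slot 2 ⇒ 0x3E007 (P1/RW1/US1/PS0)
  ✓ 0x3EE95  — 2 lookups
#2 VA=0x300E75B (r,kernel):
  lvl0: tbl 0x33, slot 24 ⇒ 0x3F007 (P1/RW1/US1/PS0)
  lvl1: tbl 0x3F, slot 14 ⇒ 0x42007 (P1/RW1/US1/PS0)
  ✓ 0x4275B  — 2 lookups
#3 VA=0x1A00B54 (r,kernel):
  lvl0: tbl 0x33, slot 13 ⇒ 0x5D004 (P0/RW0/US1/PS0)
  ⇒ fault: PAGE_NOT_PRESENT  — 1 lookups

Entries read for #3: 1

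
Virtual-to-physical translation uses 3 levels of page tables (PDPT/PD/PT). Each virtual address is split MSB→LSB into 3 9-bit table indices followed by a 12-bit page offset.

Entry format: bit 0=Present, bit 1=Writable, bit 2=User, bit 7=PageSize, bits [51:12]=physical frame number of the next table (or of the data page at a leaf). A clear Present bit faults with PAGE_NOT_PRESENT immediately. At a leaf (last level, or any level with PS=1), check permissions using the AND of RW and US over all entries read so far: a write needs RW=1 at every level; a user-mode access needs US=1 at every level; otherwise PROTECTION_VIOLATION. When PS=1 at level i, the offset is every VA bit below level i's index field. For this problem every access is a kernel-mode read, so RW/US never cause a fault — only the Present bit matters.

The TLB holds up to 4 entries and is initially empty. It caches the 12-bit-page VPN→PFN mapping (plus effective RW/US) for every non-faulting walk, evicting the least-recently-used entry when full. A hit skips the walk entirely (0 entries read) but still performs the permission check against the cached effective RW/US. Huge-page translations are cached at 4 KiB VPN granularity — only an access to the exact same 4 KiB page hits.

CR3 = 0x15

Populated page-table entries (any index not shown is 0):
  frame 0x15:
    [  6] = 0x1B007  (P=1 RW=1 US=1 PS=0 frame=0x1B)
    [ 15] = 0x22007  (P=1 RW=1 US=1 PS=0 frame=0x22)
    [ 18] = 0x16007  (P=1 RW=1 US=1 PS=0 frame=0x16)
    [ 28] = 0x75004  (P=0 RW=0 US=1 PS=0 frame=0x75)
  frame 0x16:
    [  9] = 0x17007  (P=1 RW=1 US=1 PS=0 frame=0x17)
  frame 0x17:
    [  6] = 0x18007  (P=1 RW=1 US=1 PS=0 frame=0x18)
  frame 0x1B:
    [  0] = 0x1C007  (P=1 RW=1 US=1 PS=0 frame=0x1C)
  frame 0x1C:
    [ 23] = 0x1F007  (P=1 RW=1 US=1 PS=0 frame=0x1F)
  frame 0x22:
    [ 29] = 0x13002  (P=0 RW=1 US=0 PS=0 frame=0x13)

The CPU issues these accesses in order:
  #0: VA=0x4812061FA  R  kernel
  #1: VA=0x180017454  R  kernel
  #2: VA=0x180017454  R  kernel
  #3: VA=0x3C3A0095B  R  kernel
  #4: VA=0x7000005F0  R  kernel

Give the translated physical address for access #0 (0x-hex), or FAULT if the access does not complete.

Trace:
#0 VA=0x4812061FA (r,kernel):
  [0] read 0x15 idx=18: raw=0x16007 flags P=1 W=1 U=1 S=0
  [1] read 0x16 idx=9: raw=0x17007 flags P=1 W=1 U=1 S=0
  [2] read 0x17 idx=6: raw=0x18007 flags P=1 W=1 U=1 S=0
  ⇒ phys 0x181FA  [3 reads]
#1 VA=0x180017454 (r,kernel):
  [0] read 0x15 idx=6: raw=0x1B007 flags P=1 W=1 U=1 S=0
  [1] read 0x1B idx=0: raw=0x1C007 flags P=1 W=1 U=1 S=0
  [2] read 0x1C idx=23: raw=0x1F007 flags P=1 W=1 U=1 S=0
  ⇒ phys 0x1F454  [3 reads]
#2 VA=0x180017454 (r,kernel):
  TLB hit vpn=0x180017 → PA=0x1F454
#3 VA=0x3C3A0095B (r,kernel):
  [0] read 0x15 idx=15: raw=0x22007 flags P=1 W=1 U=1 S=0
  [1] read 0x22 idx=29: raw=0x13002 flags P=0 W=1 U=0 S=0
  ⇒ fault: PAGE_NOT_PRESENT  — 2 lookups
#4 VA=0x7000005F0 (r,kernel):
  [0] read 0x15 idx=28: raw=0x75004 flags P=0 W=0 U=1 S=0
  ⇒ fault: PAGE_NOT_PRESENT  — 1 lookups

Access #0 PA: 0x181FA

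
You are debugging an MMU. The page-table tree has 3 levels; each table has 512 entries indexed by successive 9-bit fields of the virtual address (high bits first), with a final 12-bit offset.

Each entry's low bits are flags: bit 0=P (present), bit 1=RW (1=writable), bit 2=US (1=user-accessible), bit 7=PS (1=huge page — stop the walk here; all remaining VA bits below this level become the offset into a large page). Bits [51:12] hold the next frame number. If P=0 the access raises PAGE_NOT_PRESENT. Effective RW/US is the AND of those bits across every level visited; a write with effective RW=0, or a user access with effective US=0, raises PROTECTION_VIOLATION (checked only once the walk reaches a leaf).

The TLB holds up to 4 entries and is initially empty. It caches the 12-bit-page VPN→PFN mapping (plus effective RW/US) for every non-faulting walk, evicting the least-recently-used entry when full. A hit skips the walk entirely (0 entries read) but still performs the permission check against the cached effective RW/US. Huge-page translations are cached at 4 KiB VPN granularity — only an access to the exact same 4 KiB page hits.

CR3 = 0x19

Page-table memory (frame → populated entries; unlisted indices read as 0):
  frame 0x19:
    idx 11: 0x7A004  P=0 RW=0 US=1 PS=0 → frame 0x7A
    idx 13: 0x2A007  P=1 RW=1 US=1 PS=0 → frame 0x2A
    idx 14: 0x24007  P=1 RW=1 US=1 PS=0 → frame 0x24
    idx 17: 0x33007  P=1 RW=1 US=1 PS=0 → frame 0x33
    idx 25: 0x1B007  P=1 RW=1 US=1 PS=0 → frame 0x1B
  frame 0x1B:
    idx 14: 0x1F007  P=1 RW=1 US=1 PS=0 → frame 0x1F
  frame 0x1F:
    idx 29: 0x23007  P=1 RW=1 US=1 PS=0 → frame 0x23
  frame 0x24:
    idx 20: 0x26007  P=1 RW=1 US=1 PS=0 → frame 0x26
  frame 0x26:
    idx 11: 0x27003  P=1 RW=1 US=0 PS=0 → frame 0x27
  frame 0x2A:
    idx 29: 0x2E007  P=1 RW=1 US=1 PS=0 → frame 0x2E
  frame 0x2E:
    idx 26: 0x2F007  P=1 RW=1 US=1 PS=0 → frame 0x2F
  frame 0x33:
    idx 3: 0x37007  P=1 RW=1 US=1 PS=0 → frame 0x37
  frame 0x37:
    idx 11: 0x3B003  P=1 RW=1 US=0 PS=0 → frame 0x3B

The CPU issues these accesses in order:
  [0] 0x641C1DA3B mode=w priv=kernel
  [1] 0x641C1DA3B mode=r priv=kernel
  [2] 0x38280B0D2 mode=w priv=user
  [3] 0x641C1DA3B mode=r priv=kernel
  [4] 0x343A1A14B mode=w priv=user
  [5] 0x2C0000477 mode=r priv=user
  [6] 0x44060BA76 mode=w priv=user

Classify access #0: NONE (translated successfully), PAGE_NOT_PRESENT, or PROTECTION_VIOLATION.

Per-access translation:
#0 VA=0x641C1DA3B (w,kernel):
  L0: frame=0x19 idx=25 entry=0x1B007 [P=1 RW=1 US=1 PS=0]
  L1: frame=0x1B idx=14 entry=0x1F007 [P=1 RW=1 US=1 PS=0]
  L2: frame=0x1F idx=29 entry=0x23007 [P=1 RW=1 US=1 PS=0]
  ⇒ phys 0x23A3B  [3 reads]
#1 VA=0x641C1DA3B (r,kernel):
  TLB hit vpn=0x641C1D → PA=0x23A3B
#2 VA=0x38280B0D2 (w,user):
  L0: frame=0x19 idx=14 entry=0x24007 [P=1 RW=1 US=1 PS=0]
  L1: frame=0x24 idx=20 entry=0x26007 [P=1 RW=1 US=1 PS=0]
  L2: frame=0x26 idx=11 entry=0x27003 [P=1 RW=1 US=0 PS=0]
  ⇒ fault: PROTECTION_VIOLATION  — 3 lookups
#3 VA=0x641C1DA3B (r,kernel):
  TLB hit vpn=0x641C1D → PA=0x23A3B
#4 VA=0x343A1A14B (w,user):
  L0: frame=0x19 idx=13 entry=0x2A007 [P=1 RW=1 US=1 PS=0]
  L1: frame=0x2A idx=29 entry=0x2E007 [P=1 RW=1 US=1 PS=0]
  L2: frame=0x2E idx=26 entry=0x2F007 [P=1 RW=1 US=1 PS=0]
  ⇒ phys 0x2F14B  [3 reads]
#5 VA=0x2C0000477 (r,user):
  L0: frame=0x19 idx=11 entry=0x7A004 [P=0 RW=0 US=1 PS=0]
  ⇒ fault: PAGE_NOT_PRESENT  — 1 lookups
#6 VA=0x44060BA76 (w,user):
  L0: frame=0x19 idx=17 entry=0x33007 [P=1 RW=1 US=1 PS=0]
  L1: frame=0x33 idx=3 entry=0x37007 [P=1 RW=1 US=1 PS=0]
  L2: frame=0x37 idx=11 entry=0x3B003 [P=1 RW=1 US=0 PS=0]
  ⇒ fault: PROTECTION_VIOLATION  — 3 lookups

Access #0 fault: NONE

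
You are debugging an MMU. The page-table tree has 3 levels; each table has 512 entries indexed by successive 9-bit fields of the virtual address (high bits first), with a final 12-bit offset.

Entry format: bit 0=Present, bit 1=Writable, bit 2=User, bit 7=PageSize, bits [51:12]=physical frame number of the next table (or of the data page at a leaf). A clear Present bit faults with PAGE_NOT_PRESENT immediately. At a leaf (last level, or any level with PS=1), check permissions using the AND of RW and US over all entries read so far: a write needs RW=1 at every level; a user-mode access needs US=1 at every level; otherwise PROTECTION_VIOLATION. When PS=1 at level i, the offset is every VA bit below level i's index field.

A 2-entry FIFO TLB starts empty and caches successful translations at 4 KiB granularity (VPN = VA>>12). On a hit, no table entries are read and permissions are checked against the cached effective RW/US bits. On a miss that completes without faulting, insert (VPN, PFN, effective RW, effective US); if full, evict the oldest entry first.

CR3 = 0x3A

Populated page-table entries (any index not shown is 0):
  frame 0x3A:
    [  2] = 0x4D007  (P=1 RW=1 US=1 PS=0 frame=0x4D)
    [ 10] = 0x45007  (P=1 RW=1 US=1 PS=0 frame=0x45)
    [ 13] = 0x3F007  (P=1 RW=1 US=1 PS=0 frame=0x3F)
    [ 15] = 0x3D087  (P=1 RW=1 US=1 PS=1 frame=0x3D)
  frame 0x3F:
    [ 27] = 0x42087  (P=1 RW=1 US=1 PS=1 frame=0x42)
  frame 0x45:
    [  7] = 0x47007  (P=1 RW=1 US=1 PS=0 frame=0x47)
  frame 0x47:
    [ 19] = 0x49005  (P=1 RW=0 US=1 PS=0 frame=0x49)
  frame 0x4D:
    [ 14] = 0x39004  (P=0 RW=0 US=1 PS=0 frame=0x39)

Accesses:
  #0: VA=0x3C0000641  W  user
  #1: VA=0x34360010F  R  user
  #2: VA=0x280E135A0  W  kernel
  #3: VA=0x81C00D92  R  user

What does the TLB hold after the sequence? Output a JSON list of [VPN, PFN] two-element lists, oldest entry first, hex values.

Per-access translation:
#0 VA=0x3C0000641 (w,user):
  L0 @0x3A[15] → 0x3D087  P=1,RW=1,US=1,PS=1
  → PA=0x3D641 (huge @L0)  (1 entries read)
#1 VA=0x34360010F (r,user):
  L0 @0x3A[13] → 0x3F007  P=1,RW=1,US=1,PS=0
  L1 @0x3F[27] → 0x42087  P=1,RW=1,US=1,PS=1
  → PA=0x4210F (huge @L1)  (2 entries read)
#2 VA=0x280E135A0 (w,kernel):
  L0 @0x3A[10] → 0x45007  P=1,RW=1,US=1,PS=0
  L1 @0x45[7] → 0x47007  P=1,RW=1,US=1,PS=0
  L2 @0x47[19] → 0x49005  P=1,RW=0,US=1,PS=0
  ✗ PROTECTION_VIOLATION  [3 reads]
#3 VA=0x81C00D92 (r,user):
  L0 @0x3A[2] → 0x4D007  P=1,RW=1,US=1,PS=0
  L1 @0x4D[14] → 0x39004  P=0,RW=0,US=1,PS=0
  ✗ PAGE_NOT_PRESENT  [2 reads]

TLB: [["0x3C0000", "0x3D"], ["0x343600", "0x42"]]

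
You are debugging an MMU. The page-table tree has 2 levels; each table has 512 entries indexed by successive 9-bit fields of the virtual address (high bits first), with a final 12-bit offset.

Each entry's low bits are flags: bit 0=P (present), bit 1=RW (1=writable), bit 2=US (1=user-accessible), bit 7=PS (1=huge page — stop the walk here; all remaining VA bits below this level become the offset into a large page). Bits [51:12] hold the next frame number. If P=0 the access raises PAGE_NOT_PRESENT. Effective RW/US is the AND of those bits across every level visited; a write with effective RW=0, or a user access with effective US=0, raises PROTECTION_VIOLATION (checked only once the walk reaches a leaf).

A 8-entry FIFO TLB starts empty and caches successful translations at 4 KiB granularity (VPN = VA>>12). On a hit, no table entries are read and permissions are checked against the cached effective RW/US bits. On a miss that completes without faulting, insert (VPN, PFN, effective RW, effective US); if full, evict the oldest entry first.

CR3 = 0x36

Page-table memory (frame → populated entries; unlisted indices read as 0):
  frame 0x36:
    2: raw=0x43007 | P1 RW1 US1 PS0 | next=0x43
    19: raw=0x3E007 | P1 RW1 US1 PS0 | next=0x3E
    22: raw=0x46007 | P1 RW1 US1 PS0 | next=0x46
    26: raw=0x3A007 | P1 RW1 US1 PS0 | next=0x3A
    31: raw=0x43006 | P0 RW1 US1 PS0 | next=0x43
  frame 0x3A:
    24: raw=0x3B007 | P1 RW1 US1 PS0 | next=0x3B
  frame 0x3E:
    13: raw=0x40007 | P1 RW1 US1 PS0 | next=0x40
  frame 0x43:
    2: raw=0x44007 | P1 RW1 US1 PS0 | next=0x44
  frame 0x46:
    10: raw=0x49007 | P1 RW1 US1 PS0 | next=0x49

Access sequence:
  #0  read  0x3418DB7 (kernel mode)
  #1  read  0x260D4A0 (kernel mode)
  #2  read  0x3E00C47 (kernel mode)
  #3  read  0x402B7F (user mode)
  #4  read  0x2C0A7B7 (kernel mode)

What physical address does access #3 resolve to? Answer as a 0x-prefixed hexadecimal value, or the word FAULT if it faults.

Trace:
#0 VA=0x3418DB7 (r,kernel):
  [0] read 0x36 idx=26: raw=0x3A007 flags P=1 W=1 U=1 S=0
  [1] read 0x3A idx=24: raw=0x3B007 flags P=1 W=1 U=1 S=0
  ⇒ phys 0x3BDB7  [2 reads]
#1 VA=0x260D4A0 (r,kernel):
  [0] read 0x36 idx=19: raw=0x3E007 flags P=1 W=1 U=1 S=0
  [1] read 0x3E idx=13: raw=0x40007 flags P=1 W=1 U=1 S=0
  ⇒ phys 0x404A0  [2 reads]
#2 VA=0x3E00C47 (r,kernel):
  [0] read 0x36 idx=31: raw=0x43006 flags P=0 W=1 U=1 S=0
  ⇒ fault: PAGE_NOT_PRESENT  — 1 lookups
#3 VA=0x402B7F (r,user):
  [0] read 0x36 idx=2: raw=0x43007 flags P=1 W=1 U=1 S=0
  [1] read 0x43 idx=2: raw=0x44007 flags P=1 W=1 U=1 S=0
  ⇒ phys 0x44B7F  [2 reads]
#4 VA=0x2C0A7B7 (r,kernel):
  [0] read 0x36 idx=22: raw=0x46007 flags P=1 W=1 U=1 S=0
  [1] read 0x46 idx=10: raw=0x49007 flags P=1 W=1 U=1 S=0
  ⇒ phys 0x497B7  [2 reads]

Access #3 PA: 0x44B7F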